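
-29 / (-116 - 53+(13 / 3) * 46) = -0.96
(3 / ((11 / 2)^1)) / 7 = 6 / 77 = 0.08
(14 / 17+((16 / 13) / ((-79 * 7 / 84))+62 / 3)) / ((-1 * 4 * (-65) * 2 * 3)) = 27895 / 2042703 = 0.01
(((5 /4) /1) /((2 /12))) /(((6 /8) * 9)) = 10 /9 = 1.11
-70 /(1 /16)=-1120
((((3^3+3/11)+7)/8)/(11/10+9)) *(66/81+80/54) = 58435/59994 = 0.97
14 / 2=7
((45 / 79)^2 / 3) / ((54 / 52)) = 650 / 6241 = 0.10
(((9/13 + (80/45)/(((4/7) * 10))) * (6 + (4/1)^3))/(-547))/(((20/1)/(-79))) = 324611/639990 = 0.51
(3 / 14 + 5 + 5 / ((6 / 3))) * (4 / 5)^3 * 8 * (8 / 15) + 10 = 117478 / 4375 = 26.85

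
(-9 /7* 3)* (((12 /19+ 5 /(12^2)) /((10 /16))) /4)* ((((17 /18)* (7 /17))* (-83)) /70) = 151309 /319200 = 0.47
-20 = -20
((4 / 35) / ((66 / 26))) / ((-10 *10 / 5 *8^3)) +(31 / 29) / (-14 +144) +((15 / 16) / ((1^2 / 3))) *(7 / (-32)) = -338324473 / 557356800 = -0.61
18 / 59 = 0.31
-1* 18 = -18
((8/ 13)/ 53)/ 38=4/ 13091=0.00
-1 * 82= -82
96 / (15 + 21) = 8 / 3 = 2.67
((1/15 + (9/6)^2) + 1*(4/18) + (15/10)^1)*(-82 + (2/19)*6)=-561971/1710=-328.64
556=556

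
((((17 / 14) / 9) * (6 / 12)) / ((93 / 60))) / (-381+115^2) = 85 / 25084332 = 0.00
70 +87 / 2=227 / 2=113.50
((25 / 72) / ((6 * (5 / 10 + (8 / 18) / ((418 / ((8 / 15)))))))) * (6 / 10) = 15675 / 225976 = 0.07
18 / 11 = 1.64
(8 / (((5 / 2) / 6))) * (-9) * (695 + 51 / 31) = -18658944 / 155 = -120380.28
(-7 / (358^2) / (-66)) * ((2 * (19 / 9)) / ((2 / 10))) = 665 / 38064708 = 0.00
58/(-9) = -58/9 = -6.44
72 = 72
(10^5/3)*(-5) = -500000/3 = -166666.67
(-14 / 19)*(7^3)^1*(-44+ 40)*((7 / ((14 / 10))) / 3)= 96040 / 57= 1684.91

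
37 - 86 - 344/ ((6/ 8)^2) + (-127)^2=139216/ 9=15468.44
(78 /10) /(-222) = -13 /370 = -0.04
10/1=10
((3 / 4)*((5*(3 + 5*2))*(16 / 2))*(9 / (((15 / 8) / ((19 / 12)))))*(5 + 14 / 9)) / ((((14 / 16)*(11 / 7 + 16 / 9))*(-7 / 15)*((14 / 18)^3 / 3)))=-45894457440 / 506611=-90591.12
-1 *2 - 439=-441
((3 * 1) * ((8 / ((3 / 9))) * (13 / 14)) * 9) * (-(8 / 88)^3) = -4212 / 9317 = -0.45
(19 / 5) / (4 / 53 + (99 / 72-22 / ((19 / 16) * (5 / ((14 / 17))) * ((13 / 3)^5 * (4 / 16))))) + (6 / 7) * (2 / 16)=28152077243375 / 10268902647948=2.74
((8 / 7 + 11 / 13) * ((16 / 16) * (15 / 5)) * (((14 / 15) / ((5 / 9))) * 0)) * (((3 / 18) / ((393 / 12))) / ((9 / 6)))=0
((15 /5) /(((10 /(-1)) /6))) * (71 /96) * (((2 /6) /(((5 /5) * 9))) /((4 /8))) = -71 /720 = -0.10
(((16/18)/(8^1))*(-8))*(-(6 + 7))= 104/9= 11.56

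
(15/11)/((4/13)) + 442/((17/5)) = 5915/44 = 134.43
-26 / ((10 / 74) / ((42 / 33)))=-13468 / 55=-244.87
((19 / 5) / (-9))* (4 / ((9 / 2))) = -152 / 405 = -0.38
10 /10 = 1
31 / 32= 0.97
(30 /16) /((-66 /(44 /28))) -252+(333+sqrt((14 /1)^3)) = 14 * sqrt(14)+9067 /112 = 133.34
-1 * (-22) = 22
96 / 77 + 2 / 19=1978 / 1463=1.35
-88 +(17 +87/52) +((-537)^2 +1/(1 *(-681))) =10209267971/35412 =288299.67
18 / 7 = 2.57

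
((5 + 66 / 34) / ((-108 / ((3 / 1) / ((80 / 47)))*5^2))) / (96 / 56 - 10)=19411 / 35496000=0.00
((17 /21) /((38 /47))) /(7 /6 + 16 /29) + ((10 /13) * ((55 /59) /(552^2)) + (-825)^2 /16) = 661133293157861 /15541579872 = 42539.65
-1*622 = -622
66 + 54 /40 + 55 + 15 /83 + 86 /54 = 5563207 /44820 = 124.12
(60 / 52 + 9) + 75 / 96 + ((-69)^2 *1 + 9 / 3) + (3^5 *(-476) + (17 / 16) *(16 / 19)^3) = -110892.43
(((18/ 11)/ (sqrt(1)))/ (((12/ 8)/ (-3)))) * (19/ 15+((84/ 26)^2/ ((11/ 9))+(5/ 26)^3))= -85381707/ 2658370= -32.12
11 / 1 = 11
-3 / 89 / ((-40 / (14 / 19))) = 21 / 33820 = 0.00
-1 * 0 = 0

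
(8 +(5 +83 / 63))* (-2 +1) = -902 / 63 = -14.32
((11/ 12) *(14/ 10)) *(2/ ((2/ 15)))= 77/ 4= 19.25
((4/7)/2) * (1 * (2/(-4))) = -1/7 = -0.14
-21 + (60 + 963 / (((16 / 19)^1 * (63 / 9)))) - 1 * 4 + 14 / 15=334823 / 1680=199.30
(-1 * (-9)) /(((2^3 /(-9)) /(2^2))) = -81 /2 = -40.50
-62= -62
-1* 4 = -4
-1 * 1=-1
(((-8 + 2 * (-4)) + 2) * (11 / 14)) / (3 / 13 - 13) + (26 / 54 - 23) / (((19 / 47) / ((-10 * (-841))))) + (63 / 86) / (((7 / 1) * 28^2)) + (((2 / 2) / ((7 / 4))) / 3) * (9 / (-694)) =-24562078594959485 / 52430722848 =-468467.29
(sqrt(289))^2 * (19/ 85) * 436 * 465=13097004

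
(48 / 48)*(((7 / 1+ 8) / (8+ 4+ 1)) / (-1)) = -15 / 13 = -1.15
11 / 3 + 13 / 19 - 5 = -37 / 57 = -0.65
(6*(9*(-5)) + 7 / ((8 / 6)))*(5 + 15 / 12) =-1654.69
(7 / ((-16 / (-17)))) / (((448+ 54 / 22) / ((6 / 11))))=357 / 39640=0.01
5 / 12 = 0.42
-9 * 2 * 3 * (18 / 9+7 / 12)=-279 / 2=-139.50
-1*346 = -346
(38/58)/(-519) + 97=1459928/15051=97.00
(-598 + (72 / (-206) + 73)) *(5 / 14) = -187.62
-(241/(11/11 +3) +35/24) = -1481/24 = -61.71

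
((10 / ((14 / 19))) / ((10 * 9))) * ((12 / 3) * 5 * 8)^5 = 15811860317.46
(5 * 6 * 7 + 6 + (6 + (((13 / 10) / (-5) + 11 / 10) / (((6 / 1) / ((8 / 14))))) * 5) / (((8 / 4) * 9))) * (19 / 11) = 184984 / 495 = 373.71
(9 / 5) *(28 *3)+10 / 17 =12902 / 85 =151.79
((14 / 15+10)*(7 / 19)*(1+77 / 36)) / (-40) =-32431 / 102600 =-0.32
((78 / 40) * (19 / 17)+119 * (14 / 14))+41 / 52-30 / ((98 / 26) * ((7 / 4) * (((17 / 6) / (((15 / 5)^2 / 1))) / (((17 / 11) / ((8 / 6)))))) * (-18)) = 122.90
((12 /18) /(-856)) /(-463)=1 /594492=0.00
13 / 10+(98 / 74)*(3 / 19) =10609 / 7030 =1.51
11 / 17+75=75.65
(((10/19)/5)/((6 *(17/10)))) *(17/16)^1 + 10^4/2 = 2280005/456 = 5000.01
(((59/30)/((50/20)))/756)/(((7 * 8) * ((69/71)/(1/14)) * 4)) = 4189/12268972800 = 0.00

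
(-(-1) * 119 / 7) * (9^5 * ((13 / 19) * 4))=52199316 / 19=2747332.42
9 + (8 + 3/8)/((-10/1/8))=23/10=2.30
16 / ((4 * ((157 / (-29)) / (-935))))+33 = 113641 / 157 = 723.83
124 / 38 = 62 / 19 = 3.26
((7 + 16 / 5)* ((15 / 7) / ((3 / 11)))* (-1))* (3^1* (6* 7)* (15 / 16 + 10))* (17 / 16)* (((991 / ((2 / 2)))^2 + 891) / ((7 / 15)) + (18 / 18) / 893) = -28253884537021275 / 114304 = -247181940588.44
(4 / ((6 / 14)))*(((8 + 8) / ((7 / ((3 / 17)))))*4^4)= 963.76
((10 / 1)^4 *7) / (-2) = -35000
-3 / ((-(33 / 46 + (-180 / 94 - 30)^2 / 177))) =5995226 / 12933641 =0.46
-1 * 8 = -8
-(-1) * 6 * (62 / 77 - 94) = -43056 / 77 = -559.17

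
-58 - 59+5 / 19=-2218 / 19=-116.74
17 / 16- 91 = -1439 / 16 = -89.94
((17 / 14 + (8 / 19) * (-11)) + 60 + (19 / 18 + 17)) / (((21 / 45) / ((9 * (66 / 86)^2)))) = 1459401570 / 1721419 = 847.79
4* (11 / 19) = 44 / 19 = 2.32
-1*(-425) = 425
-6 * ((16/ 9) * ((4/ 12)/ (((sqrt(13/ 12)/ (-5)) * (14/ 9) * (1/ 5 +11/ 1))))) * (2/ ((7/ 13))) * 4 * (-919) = -735200 * sqrt(39)/ 343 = -13385.78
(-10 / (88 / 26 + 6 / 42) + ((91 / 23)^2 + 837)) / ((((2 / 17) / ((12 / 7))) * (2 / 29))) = 71143323392 / 396221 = 179554.65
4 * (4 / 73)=16 / 73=0.22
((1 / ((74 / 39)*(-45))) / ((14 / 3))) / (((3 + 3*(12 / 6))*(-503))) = 13 / 23449860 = 0.00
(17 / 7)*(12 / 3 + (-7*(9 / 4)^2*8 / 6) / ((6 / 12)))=-3077 / 14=-219.79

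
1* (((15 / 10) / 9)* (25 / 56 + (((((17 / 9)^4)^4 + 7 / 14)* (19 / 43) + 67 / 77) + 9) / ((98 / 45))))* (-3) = -1425184016432022979462315 / 534457142078460145776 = -2666.60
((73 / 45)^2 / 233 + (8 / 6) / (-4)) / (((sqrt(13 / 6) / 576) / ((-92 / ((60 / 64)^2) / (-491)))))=-229032460288 * sqrt(78) / 75291474375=-26.87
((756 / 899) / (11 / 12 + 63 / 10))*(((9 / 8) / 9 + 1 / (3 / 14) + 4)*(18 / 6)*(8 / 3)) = 3190320 / 389267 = 8.20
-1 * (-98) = 98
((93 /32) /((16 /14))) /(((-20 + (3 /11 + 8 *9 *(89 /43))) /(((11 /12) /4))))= 1129051 /250499072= 0.00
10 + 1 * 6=16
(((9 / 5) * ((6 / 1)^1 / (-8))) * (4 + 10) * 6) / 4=-567 / 20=-28.35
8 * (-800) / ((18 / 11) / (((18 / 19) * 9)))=-633600 / 19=-33347.37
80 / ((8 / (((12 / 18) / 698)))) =10 / 1047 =0.01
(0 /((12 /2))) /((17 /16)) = 0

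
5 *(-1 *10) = -50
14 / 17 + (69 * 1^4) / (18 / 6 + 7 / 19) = 23183 / 1088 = 21.31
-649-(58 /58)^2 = -650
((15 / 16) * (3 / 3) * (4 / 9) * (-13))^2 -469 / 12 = -1403 / 144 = -9.74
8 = 8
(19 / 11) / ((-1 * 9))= -19 / 99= -0.19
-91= -91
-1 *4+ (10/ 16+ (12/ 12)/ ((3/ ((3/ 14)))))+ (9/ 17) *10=1895/ 952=1.99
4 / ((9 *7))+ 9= 9.06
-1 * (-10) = 10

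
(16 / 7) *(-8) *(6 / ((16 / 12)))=-576 / 7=-82.29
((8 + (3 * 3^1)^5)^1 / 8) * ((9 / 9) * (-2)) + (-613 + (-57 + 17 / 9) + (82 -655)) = -576193 / 36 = -16005.36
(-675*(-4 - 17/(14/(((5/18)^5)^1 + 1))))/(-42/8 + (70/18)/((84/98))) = -3449789725/698544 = -4938.54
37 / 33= 1.12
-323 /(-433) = 323 /433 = 0.75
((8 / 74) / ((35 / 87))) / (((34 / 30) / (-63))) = -9396 / 629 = -14.94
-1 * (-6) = 6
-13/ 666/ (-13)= 0.00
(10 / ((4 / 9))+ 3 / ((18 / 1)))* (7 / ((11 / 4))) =1904 / 33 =57.70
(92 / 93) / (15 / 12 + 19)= 368 / 7533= 0.05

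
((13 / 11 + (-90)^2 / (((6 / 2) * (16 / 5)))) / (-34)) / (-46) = 37177 / 68816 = 0.54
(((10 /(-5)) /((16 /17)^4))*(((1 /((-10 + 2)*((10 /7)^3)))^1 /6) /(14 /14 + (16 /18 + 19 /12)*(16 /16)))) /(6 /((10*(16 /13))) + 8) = 12277587 /19865600000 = 0.00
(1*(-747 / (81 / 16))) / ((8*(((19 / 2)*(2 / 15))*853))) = -830 / 48621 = -0.02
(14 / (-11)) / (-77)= 2 / 121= 0.02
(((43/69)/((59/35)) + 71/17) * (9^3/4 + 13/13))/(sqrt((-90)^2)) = 115310429/12457260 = 9.26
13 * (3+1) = 52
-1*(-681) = 681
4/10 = 2/5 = 0.40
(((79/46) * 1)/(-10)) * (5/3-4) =553/1380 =0.40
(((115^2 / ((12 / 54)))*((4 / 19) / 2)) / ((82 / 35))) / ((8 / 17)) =70819875 / 12464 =5681.95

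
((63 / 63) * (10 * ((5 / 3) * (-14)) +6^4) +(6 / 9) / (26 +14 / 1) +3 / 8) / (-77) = -11597 / 840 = -13.81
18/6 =3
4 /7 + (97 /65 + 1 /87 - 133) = -5182657 /39585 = -130.92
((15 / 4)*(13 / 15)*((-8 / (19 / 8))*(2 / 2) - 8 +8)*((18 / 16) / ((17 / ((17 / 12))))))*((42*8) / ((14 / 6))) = -2808 / 19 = -147.79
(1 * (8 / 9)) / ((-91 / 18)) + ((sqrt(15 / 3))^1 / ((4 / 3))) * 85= -16 / 91 + 255 * sqrt(5) / 4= 142.37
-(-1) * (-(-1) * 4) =4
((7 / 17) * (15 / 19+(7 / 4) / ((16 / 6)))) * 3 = 18459 / 10336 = 1.79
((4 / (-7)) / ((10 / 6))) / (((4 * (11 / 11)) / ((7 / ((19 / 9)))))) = -27 / 95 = -0.28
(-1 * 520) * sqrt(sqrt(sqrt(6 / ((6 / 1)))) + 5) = -520 * sqrt(6) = -1273.73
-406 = -406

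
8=8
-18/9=-2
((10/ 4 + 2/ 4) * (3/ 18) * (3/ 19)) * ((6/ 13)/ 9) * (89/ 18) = 0.02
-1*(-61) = 61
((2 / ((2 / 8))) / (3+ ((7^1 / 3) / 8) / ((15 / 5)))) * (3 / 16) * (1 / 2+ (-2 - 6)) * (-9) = 7290 / 223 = 32.69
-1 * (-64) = 64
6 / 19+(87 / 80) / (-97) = 44907 / 147440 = 0.30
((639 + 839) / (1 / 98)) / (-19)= -7623.37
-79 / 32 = -2.47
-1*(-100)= 100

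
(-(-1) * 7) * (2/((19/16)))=224/19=11.79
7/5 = 1.40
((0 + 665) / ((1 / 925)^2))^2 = 323750331337890625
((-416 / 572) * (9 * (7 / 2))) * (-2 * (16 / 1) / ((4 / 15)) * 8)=241920 / 11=21992.73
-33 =-33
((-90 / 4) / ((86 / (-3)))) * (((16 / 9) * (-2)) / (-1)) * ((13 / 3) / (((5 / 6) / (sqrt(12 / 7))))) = 1248 * sqrt(21) / 301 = 19.00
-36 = -36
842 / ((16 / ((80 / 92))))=2105 / 46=45.76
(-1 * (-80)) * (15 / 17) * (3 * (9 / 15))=2160 / 17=127.06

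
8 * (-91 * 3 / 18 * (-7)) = 2548 / 3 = 849.33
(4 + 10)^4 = 38416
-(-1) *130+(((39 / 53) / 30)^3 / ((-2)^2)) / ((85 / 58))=3290181763713 / 25309090000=130.00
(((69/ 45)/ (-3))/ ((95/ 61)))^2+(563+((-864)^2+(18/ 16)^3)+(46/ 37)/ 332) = 21467319018014337343/ 28735715520000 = 747060.54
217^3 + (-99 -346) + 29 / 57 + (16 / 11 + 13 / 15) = 32033025052 / 3135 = 10217870.83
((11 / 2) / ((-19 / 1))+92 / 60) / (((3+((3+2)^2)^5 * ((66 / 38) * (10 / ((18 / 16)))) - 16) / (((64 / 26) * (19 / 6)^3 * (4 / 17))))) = 38904248 / 256394509142265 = 0.00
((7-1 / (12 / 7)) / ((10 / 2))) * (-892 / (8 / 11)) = -188881 / 120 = -1574.01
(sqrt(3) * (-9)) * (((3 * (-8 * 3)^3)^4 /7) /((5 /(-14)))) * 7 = 372726665932393414656 * sqrt(3) /5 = 129116304546131431647.51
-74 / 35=-2.11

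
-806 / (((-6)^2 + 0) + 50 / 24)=-9672 / 457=-21.16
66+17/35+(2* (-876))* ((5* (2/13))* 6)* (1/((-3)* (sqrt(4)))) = 643451/455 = 1414.18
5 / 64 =0.08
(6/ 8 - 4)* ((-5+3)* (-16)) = -104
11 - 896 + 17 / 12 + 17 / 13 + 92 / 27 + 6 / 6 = -1232527 / 1404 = -877.87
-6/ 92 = -0.07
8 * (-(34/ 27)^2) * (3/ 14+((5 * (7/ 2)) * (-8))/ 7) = 1280848/ 5103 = 251.00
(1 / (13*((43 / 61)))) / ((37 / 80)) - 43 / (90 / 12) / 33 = 636862 / 10238085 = 0.06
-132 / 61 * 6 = -792 / 61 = -12.98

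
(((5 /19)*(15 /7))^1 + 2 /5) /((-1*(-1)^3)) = 641 /665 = 0.96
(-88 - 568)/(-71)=656/71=9.24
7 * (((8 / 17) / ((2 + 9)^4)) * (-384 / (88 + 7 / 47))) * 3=-1010688 / 343726757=-0.00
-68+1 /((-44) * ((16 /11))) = -4353 /64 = -68.02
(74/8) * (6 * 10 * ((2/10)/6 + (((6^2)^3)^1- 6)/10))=2589093.50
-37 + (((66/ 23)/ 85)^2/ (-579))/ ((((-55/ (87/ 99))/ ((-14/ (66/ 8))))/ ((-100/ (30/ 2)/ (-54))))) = -72954404256317/ 1971740655225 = -37.00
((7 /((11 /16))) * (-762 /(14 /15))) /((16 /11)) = -5715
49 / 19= 2.58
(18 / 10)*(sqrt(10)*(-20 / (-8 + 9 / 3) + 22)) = 234*sqrt(10) / 5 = 147.99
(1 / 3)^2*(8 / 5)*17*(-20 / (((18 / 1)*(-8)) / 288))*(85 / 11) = 92480 / 99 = 934.14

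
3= 3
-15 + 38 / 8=-41 / 4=-10.25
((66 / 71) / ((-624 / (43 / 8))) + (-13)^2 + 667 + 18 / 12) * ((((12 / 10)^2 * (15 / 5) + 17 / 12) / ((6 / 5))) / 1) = 4003.68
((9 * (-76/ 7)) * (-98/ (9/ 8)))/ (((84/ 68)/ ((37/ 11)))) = 764864/ 33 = 23177.70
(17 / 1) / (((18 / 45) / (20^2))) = 17000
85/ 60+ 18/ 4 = 5.92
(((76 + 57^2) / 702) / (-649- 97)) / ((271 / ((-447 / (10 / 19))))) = 1882615 / 94613688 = 0.02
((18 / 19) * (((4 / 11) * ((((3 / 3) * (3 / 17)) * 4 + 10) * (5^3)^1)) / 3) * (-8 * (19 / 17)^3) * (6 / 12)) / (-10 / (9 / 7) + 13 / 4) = 28383264000 / 149753153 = 189.53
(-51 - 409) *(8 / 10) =-368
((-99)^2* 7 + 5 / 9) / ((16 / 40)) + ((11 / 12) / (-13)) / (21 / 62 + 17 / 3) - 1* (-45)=44843023081 / 261378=171563.88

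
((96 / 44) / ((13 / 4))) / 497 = 96 / 71071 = 0.00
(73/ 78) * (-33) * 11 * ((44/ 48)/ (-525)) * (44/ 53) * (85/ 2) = 18169481/ 868140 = 20.93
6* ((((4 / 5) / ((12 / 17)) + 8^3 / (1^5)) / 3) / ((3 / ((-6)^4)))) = 2216736 / 5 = 443347.20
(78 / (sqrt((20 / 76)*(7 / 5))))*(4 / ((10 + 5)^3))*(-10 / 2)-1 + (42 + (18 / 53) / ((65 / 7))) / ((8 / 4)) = 68963 / 3445-104*sqrt(133) / 1575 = 19.26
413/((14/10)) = 295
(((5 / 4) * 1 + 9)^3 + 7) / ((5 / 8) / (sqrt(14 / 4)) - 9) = -4370247 / 36238 - 346845 * sqrt(14) / 289904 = -125.08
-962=-962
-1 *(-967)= 967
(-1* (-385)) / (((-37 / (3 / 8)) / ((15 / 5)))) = -3465 / 296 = -11.71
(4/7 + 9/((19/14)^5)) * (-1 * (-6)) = 262723848/17332693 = 15.16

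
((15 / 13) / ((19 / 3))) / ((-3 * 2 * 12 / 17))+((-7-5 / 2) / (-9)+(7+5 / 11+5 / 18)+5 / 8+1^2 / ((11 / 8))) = 329207 / 32604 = 10.10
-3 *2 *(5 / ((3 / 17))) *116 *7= -138040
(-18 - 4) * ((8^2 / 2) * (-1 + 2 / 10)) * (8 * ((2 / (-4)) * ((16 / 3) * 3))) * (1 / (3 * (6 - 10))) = 45056 / 15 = 3003.73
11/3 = 3.67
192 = 192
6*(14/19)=4.42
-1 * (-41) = 41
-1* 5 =-5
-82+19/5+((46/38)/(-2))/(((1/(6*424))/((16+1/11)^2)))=-4583705029/11495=-398756.42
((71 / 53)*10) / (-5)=-142 / 53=-2.68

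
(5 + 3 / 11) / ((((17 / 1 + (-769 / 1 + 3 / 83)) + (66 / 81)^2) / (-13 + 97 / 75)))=1027086156 / 12501198875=0.08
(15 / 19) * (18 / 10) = 27 / 19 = 1.42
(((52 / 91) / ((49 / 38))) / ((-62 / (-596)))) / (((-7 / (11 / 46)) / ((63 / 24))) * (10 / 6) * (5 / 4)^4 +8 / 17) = -1219730688 / 12857455499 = -0.09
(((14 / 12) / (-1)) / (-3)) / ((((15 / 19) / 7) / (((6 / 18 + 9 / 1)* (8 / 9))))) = 104272 / 3645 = 28.61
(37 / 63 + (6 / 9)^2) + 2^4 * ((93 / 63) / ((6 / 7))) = 1801 / 63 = 28.59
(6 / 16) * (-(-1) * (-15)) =-45 / 8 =-5.62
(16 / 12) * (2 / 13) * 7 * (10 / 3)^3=56000 / 1053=53.18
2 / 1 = 2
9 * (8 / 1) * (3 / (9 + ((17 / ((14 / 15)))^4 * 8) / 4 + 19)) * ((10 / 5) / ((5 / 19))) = 157659264 / 21143942245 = 0.01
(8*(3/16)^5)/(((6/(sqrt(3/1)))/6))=243*sqrt(3)/131072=0.00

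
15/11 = 1.36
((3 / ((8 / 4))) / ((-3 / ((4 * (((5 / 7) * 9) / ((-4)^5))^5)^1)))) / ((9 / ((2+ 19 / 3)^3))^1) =11865234375 / 9461499867151990784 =0.00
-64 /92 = -16 /23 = -0.70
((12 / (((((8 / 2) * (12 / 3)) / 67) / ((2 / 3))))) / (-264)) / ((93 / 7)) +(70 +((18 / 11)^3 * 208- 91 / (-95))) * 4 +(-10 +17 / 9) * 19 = 710315514367 / 188150160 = 3775.26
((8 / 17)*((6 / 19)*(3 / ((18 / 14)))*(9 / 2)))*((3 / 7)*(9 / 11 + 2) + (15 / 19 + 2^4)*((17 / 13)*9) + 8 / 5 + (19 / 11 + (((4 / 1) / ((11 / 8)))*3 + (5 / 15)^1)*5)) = 154014864 / 398905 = 386.09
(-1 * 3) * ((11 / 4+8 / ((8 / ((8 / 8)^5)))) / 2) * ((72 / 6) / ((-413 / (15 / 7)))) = 0.35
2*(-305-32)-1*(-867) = 193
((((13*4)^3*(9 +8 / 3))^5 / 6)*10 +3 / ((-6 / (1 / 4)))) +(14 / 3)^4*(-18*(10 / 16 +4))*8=115465002048701217291445991629875239 / 5832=19798525728515297889479770000000.00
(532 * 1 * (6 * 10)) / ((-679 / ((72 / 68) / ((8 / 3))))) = -30780 / 1649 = -18.67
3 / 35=0.09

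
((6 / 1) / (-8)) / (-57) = 0.01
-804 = -804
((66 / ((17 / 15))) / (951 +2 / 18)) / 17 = 891 / 247384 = 0.00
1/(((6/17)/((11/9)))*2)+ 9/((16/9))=2935/432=6.79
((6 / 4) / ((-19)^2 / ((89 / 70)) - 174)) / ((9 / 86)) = 0.13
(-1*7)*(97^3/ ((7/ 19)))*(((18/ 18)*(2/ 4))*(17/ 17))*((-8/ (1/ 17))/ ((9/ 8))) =9433388128/ 9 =1048154236.44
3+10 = 13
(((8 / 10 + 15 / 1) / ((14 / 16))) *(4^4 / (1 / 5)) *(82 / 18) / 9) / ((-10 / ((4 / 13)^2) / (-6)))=106135552 / 159705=664.57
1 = 1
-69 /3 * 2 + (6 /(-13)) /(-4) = -1193 /26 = -45.88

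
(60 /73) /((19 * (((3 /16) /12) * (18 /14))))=8960 /4161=2.15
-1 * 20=-20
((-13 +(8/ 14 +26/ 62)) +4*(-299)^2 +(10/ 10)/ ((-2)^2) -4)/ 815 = 438.76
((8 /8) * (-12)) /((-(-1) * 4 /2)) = -6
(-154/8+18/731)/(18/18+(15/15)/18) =-505935/27778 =-18.21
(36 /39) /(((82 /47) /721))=203322 /533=381.47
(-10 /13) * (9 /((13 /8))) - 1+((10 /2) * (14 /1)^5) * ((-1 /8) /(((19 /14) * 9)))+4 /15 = -27525.23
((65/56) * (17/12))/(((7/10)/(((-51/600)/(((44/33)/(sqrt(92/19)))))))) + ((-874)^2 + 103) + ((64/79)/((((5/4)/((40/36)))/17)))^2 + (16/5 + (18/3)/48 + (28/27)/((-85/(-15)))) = 262673773511261/343754280 -3757 * sqrt(437)/238336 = 764132.04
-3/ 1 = -3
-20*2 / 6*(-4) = 80 / 3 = 26.67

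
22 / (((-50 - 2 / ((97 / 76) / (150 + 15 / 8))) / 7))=-14938 / 27935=-0.53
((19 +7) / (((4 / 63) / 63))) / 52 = 3969 / 8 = 496.12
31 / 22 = 1.41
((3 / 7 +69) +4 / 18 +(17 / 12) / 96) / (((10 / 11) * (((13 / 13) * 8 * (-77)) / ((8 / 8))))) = -187261 / 1505280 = -0.12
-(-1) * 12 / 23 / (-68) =-3 / 391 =-0.01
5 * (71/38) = 355/38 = 9.34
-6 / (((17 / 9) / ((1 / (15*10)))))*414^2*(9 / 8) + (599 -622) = -3490319 / 850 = -4106.26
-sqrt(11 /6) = -1.35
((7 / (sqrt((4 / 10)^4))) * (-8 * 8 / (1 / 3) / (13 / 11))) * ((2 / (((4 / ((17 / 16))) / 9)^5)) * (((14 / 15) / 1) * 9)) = -2033566753510215 / 218103808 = -9323848.00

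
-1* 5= -5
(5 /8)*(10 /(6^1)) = 25 /24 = 1.04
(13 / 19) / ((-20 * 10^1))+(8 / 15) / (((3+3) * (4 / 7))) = 5203 / 34200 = 0.15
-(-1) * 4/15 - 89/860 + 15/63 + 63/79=1710293/1426740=1.20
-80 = -80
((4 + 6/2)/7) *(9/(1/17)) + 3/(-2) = 303/2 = 151.50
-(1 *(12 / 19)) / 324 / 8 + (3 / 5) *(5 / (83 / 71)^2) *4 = 248252279 / 28272456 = 8.78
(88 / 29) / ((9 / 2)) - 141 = -36625 / 261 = -140.33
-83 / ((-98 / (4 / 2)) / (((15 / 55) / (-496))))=-249 / 267344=-0.00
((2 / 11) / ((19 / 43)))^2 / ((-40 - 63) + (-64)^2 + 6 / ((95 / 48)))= 0.00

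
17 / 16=1.06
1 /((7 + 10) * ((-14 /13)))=-13 /238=-0.05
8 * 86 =688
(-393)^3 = -60698457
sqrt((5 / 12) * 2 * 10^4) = 50 * sqrt(30) / 3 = 91.29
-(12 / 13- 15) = 183 / 13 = 14.08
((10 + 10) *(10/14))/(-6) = -50/21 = -2.38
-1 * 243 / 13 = -243 / 13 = -18.69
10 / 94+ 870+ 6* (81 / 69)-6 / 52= 24649931 / 28106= 877.03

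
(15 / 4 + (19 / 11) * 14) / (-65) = -1229 / 2860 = -0.43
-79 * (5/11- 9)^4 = -421277.02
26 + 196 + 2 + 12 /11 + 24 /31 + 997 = 416997 /341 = 1222.87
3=3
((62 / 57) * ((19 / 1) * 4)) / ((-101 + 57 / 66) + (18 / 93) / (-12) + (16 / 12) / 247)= -5222074 / 6326317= -0.83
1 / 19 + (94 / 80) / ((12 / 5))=989 / 1824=0.54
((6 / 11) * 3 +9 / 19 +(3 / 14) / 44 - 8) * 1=-68879 / 11704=-5.89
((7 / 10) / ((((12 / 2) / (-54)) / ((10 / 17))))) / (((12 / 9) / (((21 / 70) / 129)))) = -189 / 29240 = -0.01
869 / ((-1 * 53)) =-869 / 53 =-16.40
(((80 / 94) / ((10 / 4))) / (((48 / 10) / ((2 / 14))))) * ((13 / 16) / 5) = 13 / 7896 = 0.00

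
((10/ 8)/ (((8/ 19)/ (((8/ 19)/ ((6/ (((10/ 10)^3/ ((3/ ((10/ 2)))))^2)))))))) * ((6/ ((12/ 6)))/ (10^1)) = 0.17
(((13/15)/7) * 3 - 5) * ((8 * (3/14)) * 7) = -1944/35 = -55.54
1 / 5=0.20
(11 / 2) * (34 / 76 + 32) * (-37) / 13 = -501831 / 988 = -507.93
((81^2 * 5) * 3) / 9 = 10935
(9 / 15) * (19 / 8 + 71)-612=-22719 / 40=-567.98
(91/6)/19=91/114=0.80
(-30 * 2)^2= 3600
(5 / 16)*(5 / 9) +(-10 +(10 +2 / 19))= 763 / 2736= 0.28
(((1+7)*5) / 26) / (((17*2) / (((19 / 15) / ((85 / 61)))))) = 0.04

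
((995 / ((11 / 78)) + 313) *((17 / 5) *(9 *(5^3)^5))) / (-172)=-75690362548828125 / 1892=-40005477034264.34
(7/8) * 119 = 833/8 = 104.12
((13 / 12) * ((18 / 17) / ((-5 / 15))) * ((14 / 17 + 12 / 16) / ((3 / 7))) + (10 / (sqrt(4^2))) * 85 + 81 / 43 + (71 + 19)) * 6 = 87013617 / 49708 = 1750.50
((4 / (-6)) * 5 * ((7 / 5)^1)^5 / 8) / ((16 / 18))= -50421 / 20000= -2.52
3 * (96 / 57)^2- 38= -10646 / 361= -29.49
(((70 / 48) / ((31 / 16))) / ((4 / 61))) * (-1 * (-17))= 36295 / 186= 195.13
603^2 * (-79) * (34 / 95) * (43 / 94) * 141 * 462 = -29103305811426 / 95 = -306350587488.69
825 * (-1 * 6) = -4950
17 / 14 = 1.21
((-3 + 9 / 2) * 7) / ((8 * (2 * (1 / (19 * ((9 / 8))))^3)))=105004431 / 16384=6408.96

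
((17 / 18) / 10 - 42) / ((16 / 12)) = -7543 / 240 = -31.43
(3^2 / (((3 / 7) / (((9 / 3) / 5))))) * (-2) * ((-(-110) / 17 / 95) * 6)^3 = -289795968 / 168491335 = -1.72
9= 9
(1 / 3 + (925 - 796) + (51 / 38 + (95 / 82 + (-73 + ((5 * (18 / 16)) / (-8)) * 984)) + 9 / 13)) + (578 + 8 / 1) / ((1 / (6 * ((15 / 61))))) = 3443194969 / 14825928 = 232.24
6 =6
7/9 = 0.78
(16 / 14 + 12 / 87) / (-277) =-260 / 56231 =-0.00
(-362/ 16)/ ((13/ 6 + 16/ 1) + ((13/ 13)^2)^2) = -543/ 460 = -1.18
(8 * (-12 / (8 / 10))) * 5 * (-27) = 16200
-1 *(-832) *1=832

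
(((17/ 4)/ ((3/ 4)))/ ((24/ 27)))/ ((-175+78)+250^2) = 17/ 166408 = 0.00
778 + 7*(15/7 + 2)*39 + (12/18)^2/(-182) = 1563469/819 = 1909.00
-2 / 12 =-1 / 6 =-0.17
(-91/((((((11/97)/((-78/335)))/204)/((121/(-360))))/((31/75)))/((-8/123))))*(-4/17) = -81.04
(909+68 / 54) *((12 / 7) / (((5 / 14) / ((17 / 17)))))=196616 / 45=4369.24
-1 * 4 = -4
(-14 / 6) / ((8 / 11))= -77 / 24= -3.21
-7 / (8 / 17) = -14.88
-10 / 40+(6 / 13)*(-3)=-85 / 52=-1.63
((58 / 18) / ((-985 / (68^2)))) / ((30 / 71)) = -35.80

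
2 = 2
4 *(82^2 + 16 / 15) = 403504 / 15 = 26900.27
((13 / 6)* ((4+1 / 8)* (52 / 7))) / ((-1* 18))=-1859 / 504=-3.69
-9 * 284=-2556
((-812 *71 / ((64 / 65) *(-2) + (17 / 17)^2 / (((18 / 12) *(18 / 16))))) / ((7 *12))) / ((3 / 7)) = 2810535 / 2416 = 1163.30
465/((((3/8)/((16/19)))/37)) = 734080/19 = 38635.79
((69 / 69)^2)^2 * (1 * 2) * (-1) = -2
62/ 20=31/ 10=3.10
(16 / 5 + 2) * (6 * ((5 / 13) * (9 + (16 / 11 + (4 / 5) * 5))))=1908 / 11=173.45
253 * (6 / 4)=759 / 2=379.50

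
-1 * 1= -1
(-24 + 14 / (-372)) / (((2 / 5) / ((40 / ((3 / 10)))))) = -2235500 / 279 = -8012.54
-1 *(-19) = 19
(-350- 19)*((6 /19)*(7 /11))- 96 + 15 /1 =-32427 /209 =-155.15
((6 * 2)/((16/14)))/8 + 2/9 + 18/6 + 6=1517/144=10.53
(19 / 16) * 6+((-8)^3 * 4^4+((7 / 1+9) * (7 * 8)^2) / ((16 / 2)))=-998343 / 8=-124792.88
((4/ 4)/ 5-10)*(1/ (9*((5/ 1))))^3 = -49/ 455625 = -0.00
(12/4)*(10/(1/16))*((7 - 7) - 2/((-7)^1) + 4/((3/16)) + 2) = 79360/7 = 11337.14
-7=-7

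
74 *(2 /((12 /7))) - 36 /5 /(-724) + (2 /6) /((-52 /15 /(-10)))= 6162847 /70590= 87.30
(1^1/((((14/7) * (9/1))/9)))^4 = 1/16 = 0.06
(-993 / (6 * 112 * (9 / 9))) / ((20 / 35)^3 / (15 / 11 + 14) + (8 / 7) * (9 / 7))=-1.00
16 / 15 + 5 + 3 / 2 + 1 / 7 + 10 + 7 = 5189 / 210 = 24.71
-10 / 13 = -0.77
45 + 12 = 57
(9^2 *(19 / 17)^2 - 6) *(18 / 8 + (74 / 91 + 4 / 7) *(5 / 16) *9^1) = 17576973 / 30056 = 584.81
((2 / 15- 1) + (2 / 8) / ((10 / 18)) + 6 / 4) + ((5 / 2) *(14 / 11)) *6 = 2663 / 132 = 20.17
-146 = -146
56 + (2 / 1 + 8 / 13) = 762 / 13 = 58.62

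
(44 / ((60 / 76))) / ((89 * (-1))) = -836 / 1335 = -0.63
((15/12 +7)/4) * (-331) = -10923/16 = -682.69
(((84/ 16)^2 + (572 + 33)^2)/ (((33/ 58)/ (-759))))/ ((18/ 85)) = -332053600495/ 144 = -2305927781.22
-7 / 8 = -0.88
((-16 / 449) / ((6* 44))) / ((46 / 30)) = -10 / 113597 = -0.00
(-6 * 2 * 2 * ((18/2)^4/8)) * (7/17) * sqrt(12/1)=-275562 * sqrt(3)/17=-28075.73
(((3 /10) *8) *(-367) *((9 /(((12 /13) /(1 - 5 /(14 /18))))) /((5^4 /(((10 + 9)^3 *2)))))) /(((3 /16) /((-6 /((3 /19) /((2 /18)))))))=-1512123946112 /65625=-23041888.70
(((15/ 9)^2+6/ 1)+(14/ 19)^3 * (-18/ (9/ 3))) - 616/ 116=1910291/ 1790199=1.07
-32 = -32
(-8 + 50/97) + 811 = 803.52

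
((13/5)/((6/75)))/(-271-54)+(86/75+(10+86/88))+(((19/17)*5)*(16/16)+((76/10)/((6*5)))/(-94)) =9286183/527340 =17.61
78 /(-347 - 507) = -39 /427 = -0.09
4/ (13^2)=4/ 169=0.02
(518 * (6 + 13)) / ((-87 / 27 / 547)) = -48452166 / 29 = -1670764.34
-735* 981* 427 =-307881945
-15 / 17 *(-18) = 270 / 17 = 15.88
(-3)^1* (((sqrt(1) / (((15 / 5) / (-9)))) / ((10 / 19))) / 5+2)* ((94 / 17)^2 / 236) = -284961 / 852550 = -0.33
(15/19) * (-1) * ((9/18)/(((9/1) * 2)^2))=-5/4104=-0.00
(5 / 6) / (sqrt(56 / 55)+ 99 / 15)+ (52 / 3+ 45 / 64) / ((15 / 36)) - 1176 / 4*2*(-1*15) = 8295449037 / 935920 - 25*sqrt(770) / 35097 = 8863.40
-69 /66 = -23 /22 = -1.05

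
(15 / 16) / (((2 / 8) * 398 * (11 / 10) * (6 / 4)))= 25 / 4378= 0.01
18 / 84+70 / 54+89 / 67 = 71899 / 25326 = 2.84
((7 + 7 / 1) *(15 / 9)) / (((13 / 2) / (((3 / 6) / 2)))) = 35 / 39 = 0.90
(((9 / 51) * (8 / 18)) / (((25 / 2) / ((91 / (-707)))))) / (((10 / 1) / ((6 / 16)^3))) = -117 / 27472000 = -0.00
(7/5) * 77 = 539/5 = 107.80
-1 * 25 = -25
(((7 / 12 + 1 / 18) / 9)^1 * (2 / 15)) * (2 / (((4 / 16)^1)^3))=1472 / 1215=1.21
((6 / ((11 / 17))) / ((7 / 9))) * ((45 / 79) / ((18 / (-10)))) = -22950 / 6083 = -3.77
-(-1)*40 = 40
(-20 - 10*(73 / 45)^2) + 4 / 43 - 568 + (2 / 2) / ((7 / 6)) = -74772368 / 121905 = -613.37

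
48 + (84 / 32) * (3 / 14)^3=150609 / 3136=48.03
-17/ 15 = -1.13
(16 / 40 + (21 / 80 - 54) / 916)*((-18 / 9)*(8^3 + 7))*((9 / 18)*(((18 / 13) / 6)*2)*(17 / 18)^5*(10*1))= -614.38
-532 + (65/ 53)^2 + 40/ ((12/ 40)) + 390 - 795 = -802.16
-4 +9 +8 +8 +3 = 24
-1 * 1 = -1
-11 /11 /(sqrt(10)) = -sqrt(10) /10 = -0.32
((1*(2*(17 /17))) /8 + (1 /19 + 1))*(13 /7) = 1287 /532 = 2.42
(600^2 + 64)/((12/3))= 90016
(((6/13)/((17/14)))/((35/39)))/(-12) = -3/85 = -0.04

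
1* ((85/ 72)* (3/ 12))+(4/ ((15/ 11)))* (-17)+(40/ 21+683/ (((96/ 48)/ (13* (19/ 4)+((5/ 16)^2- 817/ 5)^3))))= -392972601116538529207/ 264241152000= -1487174114.03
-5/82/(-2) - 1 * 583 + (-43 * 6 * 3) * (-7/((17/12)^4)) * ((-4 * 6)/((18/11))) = -278218734903/13697444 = -20311.73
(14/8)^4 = 9.38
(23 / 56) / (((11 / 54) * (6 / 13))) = 2691 / 616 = 4.37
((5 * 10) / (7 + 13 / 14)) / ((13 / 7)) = 4900 / 1443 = 3.40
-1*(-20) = 20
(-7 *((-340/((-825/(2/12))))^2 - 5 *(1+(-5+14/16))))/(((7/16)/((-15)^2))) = -61274746/1089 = -56266.98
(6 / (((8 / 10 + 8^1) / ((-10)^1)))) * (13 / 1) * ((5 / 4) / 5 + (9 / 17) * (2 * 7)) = -507975 / 748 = -679.11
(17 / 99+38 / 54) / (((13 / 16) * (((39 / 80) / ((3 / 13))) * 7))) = 25600 / 351351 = 0.07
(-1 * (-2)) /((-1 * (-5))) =0.40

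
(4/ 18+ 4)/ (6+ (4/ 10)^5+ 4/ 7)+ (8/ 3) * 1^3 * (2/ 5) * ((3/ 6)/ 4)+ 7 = 25185952/ 3239415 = 7.77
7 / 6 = 1.17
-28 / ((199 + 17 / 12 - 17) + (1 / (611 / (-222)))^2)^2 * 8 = -4495472562986496 / 676129480678523041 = -0.01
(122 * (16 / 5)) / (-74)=-976 / 185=-5.28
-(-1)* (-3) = -3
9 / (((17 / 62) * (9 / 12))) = 43.76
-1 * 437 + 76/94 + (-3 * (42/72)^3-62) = -13503161/27072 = -498.79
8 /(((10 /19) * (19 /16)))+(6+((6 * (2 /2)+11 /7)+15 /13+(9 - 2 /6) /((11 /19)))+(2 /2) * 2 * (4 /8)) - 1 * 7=547972 /15015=36.49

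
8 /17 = 0.47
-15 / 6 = -5 / 2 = -2.50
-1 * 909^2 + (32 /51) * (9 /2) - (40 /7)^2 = -688316921 /833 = -826310.83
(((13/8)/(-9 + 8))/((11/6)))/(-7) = 39/308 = 0.13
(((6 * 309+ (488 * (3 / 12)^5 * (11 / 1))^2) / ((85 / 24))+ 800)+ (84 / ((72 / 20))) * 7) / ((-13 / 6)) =-689.80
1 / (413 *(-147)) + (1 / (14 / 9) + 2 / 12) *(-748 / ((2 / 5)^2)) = -229762226 / 60711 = -3784.52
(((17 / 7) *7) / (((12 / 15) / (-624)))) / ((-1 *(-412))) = -3315 / 103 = -32.18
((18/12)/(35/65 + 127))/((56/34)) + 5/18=238087/835632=0.28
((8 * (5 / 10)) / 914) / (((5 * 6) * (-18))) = -1 / 123390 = -0.00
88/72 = 11/9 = 1.22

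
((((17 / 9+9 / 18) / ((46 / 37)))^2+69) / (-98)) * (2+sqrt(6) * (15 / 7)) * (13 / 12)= -66109745 * sqrt(6) / 38392704- 13221949 / 8227008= -5.83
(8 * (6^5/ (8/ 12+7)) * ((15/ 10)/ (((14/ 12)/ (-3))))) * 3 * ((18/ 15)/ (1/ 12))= -1088391168/ 805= -1352038.72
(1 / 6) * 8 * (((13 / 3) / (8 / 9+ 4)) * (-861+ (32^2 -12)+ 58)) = 247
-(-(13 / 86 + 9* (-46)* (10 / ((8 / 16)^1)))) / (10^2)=-712067 / 8600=-82.80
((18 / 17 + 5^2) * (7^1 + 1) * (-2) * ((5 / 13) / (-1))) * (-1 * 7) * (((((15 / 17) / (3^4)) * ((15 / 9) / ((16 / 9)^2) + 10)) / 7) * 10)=-149235625 / 811512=-183.90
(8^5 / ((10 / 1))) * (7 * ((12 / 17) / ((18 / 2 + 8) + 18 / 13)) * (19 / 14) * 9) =218529792 / 20315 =10757.07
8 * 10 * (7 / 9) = 560 / 9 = 62.22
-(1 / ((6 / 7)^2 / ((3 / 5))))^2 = -0.67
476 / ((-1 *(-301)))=68 / 43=1.58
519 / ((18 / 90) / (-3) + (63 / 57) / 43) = -6360345 / 502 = -12670.01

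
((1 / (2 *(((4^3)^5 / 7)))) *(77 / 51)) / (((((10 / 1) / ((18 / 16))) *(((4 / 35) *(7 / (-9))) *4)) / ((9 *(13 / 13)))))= -130977 / 9345848836096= -0.00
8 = 8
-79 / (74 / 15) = -1185 / 74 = -16.01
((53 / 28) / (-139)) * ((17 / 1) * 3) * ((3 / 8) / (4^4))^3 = -0.00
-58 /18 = -29 /9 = -3.22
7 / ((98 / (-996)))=-498 / 7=-71.14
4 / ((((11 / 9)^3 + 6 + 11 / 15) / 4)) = 29160 / 15599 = 1.87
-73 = -73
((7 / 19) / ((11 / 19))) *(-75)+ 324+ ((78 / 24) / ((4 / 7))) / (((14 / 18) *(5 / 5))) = 49911 / 176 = 283.59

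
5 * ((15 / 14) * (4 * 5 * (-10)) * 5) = -37500 / 7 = -5357.14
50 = 50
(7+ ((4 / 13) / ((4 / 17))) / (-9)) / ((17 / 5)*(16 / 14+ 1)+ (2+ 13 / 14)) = 11228 / 16731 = 0.67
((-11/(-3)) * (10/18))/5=11/27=0.41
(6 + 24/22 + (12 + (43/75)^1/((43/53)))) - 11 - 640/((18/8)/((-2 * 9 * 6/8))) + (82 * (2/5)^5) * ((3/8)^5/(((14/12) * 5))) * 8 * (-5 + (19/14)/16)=99575004922963/25872000000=3848.76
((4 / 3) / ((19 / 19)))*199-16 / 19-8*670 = -290444 / 57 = -5095.51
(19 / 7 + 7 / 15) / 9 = 334 / 945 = 0.35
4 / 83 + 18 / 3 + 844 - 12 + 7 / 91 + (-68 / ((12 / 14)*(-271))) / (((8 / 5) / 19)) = 841.60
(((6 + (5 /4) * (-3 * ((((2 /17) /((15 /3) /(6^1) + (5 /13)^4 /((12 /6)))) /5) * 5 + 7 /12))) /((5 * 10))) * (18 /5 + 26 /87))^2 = 29428285033908049 /447150161075765625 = 0.07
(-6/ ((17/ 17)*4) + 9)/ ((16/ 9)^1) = 135/ 32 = 4.22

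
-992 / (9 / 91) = -90272 / 9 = -10030.22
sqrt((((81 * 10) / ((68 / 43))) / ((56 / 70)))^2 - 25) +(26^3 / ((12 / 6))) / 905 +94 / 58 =297387 / 26245 +5 * sqrt(303263729) / 136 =651.57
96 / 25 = 3.84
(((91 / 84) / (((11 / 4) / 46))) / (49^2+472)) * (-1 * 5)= -230 / 7293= -0.03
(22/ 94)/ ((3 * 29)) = 11/ 4089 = 0.00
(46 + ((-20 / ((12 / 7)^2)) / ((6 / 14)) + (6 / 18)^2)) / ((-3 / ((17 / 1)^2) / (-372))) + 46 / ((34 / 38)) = 497292893 / 459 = 1083426.78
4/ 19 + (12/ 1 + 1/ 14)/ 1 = 3267/ 266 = 12.28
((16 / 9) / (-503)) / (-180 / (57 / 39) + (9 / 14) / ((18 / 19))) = 8512 / 294974793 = 0.00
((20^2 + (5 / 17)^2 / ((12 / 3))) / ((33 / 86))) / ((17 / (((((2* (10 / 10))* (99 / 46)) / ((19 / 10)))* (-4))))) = -1193056500 / 2146981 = -555.69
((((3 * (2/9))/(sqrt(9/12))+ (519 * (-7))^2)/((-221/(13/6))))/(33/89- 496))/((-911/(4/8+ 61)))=-48162016161/2732588228- 3649 * sqrt(3)/6148323513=-17.63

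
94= 94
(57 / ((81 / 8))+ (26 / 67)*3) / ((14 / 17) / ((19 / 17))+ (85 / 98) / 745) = 3409713020 / 370394559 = 9.21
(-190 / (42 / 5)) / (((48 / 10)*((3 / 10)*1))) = -11875 / 756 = -15.71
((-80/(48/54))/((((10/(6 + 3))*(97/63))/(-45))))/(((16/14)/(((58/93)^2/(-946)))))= -150206805/176366564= -0.85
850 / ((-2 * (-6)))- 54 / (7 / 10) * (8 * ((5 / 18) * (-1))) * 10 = 74975 / 42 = 1785.12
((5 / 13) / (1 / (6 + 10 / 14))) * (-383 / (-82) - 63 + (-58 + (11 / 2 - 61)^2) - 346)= 100894665 / 14924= 6760.56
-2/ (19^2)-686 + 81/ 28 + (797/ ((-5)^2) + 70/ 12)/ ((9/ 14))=-4260542833/ 6822900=-624.45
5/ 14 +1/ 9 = 59/ 126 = 0.47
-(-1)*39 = 39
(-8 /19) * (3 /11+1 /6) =-116 /627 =-0.19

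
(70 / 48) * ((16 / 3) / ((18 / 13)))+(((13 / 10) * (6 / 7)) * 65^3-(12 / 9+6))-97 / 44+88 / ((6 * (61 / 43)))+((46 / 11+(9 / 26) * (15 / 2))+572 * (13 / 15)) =7580140367732 / 24729705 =306519.64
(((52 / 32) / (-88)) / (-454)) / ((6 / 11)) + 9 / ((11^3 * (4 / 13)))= 5116631 / 232041216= 0.02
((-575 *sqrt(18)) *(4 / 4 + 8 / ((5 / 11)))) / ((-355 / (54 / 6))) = 57753 *sqrt(2) / 71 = 1150.35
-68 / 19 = -3.58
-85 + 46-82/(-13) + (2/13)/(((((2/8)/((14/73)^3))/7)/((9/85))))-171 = -87558563384/429863785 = -203.69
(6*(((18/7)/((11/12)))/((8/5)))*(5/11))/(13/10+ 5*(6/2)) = 40500/138061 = 0.29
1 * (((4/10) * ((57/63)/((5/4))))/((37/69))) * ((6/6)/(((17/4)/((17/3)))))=13984/19425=0.72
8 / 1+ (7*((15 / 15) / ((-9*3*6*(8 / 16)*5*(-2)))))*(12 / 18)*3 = 3247 / 405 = 8.02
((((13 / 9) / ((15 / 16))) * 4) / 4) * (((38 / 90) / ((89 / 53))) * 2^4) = 3351296 / 540675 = 6.20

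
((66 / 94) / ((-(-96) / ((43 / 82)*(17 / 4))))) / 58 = 8041 / 28612096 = 0.00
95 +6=101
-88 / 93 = -0.95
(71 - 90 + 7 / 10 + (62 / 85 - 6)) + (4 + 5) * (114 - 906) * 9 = -10909847 / 170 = -64175.57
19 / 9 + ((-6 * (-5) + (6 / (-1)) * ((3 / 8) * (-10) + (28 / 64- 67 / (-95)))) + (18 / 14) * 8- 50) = 384967 / 47880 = 8.04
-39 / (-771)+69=17746 / 257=69.05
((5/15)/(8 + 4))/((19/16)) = 4/171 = 0.02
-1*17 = -17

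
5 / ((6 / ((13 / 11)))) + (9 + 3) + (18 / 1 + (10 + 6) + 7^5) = 1112363 / 66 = 16853.98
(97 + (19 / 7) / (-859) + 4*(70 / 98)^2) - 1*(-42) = 5936416 / 42091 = 141.04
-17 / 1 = -17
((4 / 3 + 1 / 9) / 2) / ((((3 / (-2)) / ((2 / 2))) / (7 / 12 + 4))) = -715 / 324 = -2.21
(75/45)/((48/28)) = 35/36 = 0.97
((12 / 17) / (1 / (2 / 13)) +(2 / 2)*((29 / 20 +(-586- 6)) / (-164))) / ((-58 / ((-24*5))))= 8066853 / 1051076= 7.67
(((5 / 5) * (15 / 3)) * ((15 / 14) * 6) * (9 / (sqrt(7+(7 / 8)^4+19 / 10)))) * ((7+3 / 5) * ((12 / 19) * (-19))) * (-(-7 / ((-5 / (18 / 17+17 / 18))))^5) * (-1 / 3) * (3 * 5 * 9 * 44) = -2779846355450977026368 * sqrt(971385) / 930978759562875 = -2942908210.15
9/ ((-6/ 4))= -6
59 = 59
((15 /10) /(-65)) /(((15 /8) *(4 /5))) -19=-1236 /65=-19.02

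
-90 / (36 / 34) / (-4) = 85 / 4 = 21.25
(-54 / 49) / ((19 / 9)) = -486 / 931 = -0.52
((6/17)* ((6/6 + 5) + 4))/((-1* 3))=-20/17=-1.18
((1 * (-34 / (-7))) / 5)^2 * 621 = 717876 / 1225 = 586.02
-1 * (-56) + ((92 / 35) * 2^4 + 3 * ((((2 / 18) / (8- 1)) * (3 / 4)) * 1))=13733 / 140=98.09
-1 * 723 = -723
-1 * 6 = -6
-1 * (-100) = 100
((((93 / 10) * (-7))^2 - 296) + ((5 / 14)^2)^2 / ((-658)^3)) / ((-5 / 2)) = -1078568056638342423 / 684021639112000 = -1576.80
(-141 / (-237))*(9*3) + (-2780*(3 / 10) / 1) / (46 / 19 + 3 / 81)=-32199309 / 99619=-323.22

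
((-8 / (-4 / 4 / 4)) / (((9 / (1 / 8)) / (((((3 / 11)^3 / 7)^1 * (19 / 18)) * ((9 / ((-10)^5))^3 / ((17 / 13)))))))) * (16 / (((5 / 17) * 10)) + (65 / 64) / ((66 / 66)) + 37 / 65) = -674622189 / 126711200000000000000000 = -0.00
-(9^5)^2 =-3486784401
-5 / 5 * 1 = -1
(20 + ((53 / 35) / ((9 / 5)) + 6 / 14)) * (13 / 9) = 17420 / 567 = 30.72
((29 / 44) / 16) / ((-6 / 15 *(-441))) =145 / 620928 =0.00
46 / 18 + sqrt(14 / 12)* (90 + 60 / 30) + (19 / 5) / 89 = 10406 / 4005 + 46* sqrt(42) / 3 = 101.97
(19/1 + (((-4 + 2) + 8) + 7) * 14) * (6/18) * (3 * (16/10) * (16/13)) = 25728/65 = 395.82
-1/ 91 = -0.01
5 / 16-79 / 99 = -769 / 1584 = -0.49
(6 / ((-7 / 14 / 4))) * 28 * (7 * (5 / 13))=-47040 / 13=-3618.46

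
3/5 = 0.60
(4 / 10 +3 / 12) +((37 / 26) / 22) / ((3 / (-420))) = -24041 / 2860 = -8.41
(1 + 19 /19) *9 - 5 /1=13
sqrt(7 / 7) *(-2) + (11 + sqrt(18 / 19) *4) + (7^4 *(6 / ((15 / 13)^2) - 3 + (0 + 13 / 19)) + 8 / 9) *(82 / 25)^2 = 56614.83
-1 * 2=-2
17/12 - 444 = -5311/12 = -442.58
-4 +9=5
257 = 257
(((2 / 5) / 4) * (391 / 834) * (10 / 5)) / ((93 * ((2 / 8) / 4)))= 3128 / 193905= 0.02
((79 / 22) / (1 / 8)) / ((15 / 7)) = 2212 / 165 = 13.41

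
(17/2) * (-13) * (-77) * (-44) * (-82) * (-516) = -15840512688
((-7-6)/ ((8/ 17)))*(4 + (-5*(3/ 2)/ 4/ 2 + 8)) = -39117/ 128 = -305.60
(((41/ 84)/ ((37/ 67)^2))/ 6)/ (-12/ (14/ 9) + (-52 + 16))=-184049/ 30161808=-0.01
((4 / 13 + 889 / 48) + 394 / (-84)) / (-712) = -0.02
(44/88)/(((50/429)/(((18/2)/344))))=3861/34400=0.11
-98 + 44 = -54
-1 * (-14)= 14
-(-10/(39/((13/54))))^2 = -25/6561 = -0.00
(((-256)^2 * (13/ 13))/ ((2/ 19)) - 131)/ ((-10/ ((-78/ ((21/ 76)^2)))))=2225683408/ 35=63590954.51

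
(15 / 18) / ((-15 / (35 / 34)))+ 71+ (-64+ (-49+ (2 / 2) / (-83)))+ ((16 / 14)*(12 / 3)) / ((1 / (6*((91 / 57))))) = 1660241 / 965124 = 1.72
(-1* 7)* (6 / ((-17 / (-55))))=-2310 / 17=-135.88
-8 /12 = -2 /3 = -0.67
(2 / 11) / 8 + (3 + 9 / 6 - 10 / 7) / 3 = 967 / 924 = 1.05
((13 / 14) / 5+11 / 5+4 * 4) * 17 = 21879 / 70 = 312.56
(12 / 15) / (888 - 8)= 0.00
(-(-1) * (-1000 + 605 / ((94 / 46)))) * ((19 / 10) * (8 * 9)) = -4526028 / 47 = -96298.47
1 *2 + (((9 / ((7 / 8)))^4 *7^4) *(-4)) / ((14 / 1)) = -53747698 / 7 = -7678242.57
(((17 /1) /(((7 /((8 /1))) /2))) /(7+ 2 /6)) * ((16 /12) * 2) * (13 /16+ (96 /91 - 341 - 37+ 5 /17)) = -37211012 /7007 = -5310.55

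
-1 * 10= -10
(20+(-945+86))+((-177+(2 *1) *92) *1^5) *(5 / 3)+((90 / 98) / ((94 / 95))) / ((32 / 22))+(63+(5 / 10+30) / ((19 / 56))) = -2830414903 / 4200672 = -673.80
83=83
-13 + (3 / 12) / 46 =-2391 / 184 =-12.99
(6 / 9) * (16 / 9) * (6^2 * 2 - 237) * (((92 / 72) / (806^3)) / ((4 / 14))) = -8855 / 5301516987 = -0.00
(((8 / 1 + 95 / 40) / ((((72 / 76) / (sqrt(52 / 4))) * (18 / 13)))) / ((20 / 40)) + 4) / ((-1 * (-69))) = 4 / 69 + 20501 * sqrt(13) / 89424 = 0.88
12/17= 0.71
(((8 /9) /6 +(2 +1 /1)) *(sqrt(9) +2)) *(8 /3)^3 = 217600 /729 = 298.49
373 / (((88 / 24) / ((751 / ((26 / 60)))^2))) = 568005407100 / 1859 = 305543521.84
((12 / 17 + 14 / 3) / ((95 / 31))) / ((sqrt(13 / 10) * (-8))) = -4247 * sqrt(130) / 251940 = -0.19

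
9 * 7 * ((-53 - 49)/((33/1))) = -2142/11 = -194.73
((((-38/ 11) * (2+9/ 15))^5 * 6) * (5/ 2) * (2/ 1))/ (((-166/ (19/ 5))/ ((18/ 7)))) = 30184369276261824/ 292408221875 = 103226.81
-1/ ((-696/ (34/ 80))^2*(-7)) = 289/ 5425459200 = 0.00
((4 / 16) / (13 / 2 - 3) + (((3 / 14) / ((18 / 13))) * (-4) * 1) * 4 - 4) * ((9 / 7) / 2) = -807 / 196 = -4.12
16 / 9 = 1.78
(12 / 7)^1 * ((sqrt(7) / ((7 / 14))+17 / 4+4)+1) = 24 * sqrt(7) / 7+111 / 7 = 24.93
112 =112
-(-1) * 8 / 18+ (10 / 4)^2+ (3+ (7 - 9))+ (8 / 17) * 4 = 5861 / 612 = 9.58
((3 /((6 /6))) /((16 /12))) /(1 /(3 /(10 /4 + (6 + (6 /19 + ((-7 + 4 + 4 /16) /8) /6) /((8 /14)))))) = 98496 /130633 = 0.75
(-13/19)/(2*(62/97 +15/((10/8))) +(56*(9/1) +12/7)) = -8827/6850336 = -0.00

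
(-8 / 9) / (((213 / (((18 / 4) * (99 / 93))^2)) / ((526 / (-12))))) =4.20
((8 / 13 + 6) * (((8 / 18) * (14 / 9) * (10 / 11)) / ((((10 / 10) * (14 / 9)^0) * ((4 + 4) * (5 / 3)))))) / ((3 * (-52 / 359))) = -108059 / 150579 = -0.72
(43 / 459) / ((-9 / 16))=-688 / 4131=-0.17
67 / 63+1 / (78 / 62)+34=29368 / 819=35.86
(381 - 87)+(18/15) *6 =301.20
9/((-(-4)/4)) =9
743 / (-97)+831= 79864 / 97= 823.34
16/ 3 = 5.33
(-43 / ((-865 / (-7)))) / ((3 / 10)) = -602 / 519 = -1.16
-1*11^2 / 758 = -121 / 758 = -0.16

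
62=62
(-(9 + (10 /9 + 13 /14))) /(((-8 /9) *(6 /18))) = 4173 /112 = 37.26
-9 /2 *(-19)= 171 /2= 85.50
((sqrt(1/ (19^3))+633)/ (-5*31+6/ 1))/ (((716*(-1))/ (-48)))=-7596/ 26671-12*sqrt(19)/ 9628231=-0.28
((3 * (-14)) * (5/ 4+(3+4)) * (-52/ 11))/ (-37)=-1638/ 37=-44.27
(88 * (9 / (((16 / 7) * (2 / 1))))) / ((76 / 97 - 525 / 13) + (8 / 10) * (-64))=-4369365 / 2290004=-1.91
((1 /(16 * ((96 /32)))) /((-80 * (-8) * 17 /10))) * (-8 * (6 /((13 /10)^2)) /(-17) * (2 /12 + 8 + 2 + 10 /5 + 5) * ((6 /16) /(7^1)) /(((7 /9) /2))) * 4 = 23175 /76582688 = 0.00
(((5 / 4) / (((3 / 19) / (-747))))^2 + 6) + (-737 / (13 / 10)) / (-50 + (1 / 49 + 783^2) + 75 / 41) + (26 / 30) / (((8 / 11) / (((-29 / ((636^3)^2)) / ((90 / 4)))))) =100056465697082325730593734424353950163 / 2861008588930944629614263091200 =34972445.06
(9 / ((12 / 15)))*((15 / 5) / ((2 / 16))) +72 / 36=272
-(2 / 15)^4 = -16 / 50625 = -0.00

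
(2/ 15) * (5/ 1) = 2/ 3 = 0.67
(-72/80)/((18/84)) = -21/5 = -4.20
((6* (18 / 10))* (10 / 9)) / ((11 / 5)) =60 / 11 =5.45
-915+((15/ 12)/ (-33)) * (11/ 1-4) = -120815/ 132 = -915.27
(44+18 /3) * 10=500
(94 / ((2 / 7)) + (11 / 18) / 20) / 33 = 118451 / 11880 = 9.97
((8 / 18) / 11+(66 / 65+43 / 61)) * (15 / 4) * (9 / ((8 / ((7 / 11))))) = 4.73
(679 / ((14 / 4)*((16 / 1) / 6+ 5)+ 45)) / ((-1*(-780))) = 679 / 56030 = 0.01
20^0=1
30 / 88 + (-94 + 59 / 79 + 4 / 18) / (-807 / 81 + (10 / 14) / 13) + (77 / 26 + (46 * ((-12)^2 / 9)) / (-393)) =1169338199105 / 108080568024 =10.82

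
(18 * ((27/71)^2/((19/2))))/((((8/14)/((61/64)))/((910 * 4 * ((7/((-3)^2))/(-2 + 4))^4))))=466478285/12259712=38.05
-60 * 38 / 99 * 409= -9419.39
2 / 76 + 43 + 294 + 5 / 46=147328 / 437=337.14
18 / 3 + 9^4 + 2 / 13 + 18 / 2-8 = 85386 / 13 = 6568.15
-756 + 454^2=205360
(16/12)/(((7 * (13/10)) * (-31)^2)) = 40/262353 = 0.00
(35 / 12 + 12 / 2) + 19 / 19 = 119 / 12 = 9.92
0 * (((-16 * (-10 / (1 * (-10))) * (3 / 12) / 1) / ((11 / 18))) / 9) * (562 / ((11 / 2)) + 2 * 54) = 0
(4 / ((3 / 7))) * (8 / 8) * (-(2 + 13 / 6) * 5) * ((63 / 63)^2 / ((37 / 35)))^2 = -2143750 / 12321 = -173.99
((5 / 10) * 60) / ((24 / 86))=215 / 2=107.50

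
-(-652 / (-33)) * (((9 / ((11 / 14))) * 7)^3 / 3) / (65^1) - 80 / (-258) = -6412065849016 / 122764785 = -52230.50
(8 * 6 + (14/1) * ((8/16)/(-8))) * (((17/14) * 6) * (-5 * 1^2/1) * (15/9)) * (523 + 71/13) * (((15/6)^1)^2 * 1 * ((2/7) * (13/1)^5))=-392979992071875/392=-1002499979775.19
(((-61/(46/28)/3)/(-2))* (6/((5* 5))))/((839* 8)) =427/1929700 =0.00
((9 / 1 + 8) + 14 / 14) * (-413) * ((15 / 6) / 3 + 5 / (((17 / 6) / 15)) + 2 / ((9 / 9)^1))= -3703371 / 17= -217845.35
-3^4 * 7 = -567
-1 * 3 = -3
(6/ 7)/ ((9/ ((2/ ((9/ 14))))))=0.30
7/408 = 0.02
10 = 10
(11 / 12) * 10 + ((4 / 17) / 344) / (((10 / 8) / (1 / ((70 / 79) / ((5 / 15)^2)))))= 21107783 / 2302650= 9.17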